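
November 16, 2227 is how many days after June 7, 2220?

2718

Jun 7, 2220 → Jun 7, 2221: 365 days.
Jun 7, 2221 → Jun 7, 2222: 365 days.
Jun 7, 2222 → Jun 7, 2223: 365 days.
Jun 7, 2223 → Jun 7, 2224: 366 days (Feb 29, 2224 is in that span).
Jun 7, 2224 → Jun 7, 2225: 365 days.
Jun 7, 2225 → Jun 7, 2226: 365 days.
Jun 7, 2226 → Jun 7, 2227: 365 days.
Jun 7, 2227 → Jul 7, 2227: 30 days (June has 30).
Jul 7, 2227 → Aug 7, 2227: 31 days (July has 31).
Aug 7, 2227 → Sep 7, 2227: 31 days (August has 31).
Sep 7, 2227 → Oct 7, 2227: 30 days (September has 30).
Oct 7, 2227 → Nov 7, 2227: 31 days (October has 31).
Nov 7, 2227 → Nov 16, 2227: 9 days.
Total: 2718 days.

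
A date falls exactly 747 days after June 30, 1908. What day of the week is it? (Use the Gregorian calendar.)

Sunday

First find the weekday of Jun 30, 1908. Doomsday rule: the anchor day for the 1900s is Wednesday. For year 08: 8÷12 = 0 r 8, and 8÷4 = 2, so 0+8+2 = 10.
Wednesday + 10 ≡ Saturday — that's 1908's doomsday.
In June the doomsday date is Jun 6.
Jun 30 is 24 days after Jun 6; 24 mod 7 = 3, so Saturday + 3 = Tuesday.
747 mod 7 = 5, so 747 days after a Tuesday is Tuesday + 5 = Sunday.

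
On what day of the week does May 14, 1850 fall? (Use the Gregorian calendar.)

Tuesday

Doomsday rule: the anchor day for the 1800s is Friday. For year 50: 50÷12 = 4 r 2, and 2÷4 = 0, so 4+2+0 = 6.
Friday + 6 ≡ Thursday — that's 1850's doomsday.
In May the doomsday date is May 9.
May 14 is 5 days after May 9; 5 mod 7 = 5, so Thursday + 5 = Tuesday.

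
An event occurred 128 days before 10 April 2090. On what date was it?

−10 → Mar 31, 2090 (end of Mar, 31 days; 118 left).
−31 → Feb 28, 2090 (end of Feb, 28 days; 87 left).
−28 → Jan 31, 2090 (end of Jan, 31 days; 59 left).
−31 → Dec 31, 2089 (end of Dec, 31 days; 28 left).
−28 → Dec 3, 2089.

December 3, 2089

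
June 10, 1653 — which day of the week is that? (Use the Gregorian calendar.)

Doomsday rule: the anchor day for the 1600s is Tuesday. For year 53: 53÷12 = 4 r 5, and 5÷4 = 1, so 4+5+1 = 10.
Tuesday + 10 ≡ Friday — that's 1653's doomsday.
In June the doomsday date is Jun 6.
Jun 10 is 4 days after Jun 6; 4 mod 7 = 4, so Friday + 4 = Tuesday.

Tuesday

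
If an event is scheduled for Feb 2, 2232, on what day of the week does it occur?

Thursday

Doomsday rule: the anchor day for the 2200s is Friday. For year 32: 32÷12 = 2 r 8, and 8÷4 = 2, so 2+8+2 = 12.
Friday + 12 ≡ Wednesday — that's 2232's doomsday.
In February the doomsday date is Feb 29 (2232 is a leap year (divisible by 4)).
Feb 2 is 27 days before Feb 29; 27 mod 7 = 6, so Wednesday − 6 = Thursday.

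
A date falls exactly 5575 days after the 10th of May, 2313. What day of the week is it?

May 10, 2313 is a Saturday.
5575 mod 7 = 3, so 5575 days after a Saturday is Saturday + 3 = Tuesday.

Tuesday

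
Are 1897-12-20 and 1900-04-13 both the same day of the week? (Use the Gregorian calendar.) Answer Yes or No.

From Dec 20, 1897 to Apr 13, 1900 is 844 days.
844 mod 7 = 4, so they are different weekdays.
(Dec 20, 1897 is a Monday; Apr 13, 1900 is a Friday.)

No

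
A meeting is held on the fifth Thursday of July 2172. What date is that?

July 1, 2172 is a Wednesday.
The first Thursday is therefore July 2 (1 days later).
The fifth Thursday is 2 + 4×7 = July 30.

July 30, 2172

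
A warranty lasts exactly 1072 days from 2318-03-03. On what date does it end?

+365 (one year) → Mar 3, 2319 (707 left).
+366 (one year; includes Feb 29, 2320) → Mar 3, 2320 (341 left).
Mar has 31 days: +29 → Apr 1, 2320 (312 left).
Apr has 30 days: +30 → May 1, 2320 (282 left).
May has 31 days: +31 → Jun 1, 2320 (251 left).
Jun has 30 days: +30 → Jul 1, 2320 (221 left).
Jul has 31 days: +31 → Aug 1, 2320 (190 left).
Aug has 31 days: +31 → Sep 1, 2320 (159 left).
Sep has 30 days: +30 → Oct 1, 2320 (129 left).
Oct has 31 days: +31 → Nov 1, 2320 (98 left).
Nov has 30 days: +30 → Dec 1, 2320 (68 left).
Dec has 31 days: +31 → Jan 1, 2321 (37 left).
Jan has 31 days: +31 → Feb 1, 2321 (6 left).
+6 → Feb 7, 2321.

February 7, 2321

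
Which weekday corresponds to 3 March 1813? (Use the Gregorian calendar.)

Wednesday

Doomsday rule: the anchor day for the 1800s is Friday. For year 13: 13÷12 = 1 r 1, and 1÷4 = 0, so 1+1+0 = 2.
Friday + 2 ≡ Sunday — that's 1813's doomsday.
In March the doomsday date is Mar 14.
Mar 3 is 11 days before Mar 14; 11 mod 7 = 4, so Sunday − 4 = Wednesday.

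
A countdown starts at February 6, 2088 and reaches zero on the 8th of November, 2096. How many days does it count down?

3198

Feb 6, 2088 → Feb 6, 2089: 366 days (Feb 29, 2088 is in that span).
Feb 6, 2089 → Feb 6, 2090: 365 days.
Feb 6, 2090 → Feb 6, 2091: 365 days.
Feb 6, 2091 → Feb 6, 2092: 365 days.
Feb 6, 2092 → Feb 6, 2093: 366 days (Feb 29, 2092 is in that span).
Feb 6, 2093 → Feb 6, 2094: 365 days.
Feb 6, 2094 → Feb 6, 2095: 365 days.
Feb 6, 2095 → Feb 6, 2096: 365 days.
Feb 6, 2096 → Mar 6, 2096: 29 days (February has 29).
Mar 6, 2096 → Apr 6, 2096: 31 days (March has 31).
Apr 6, 2096 → May 6, 2096: 30 days (April has 30).
May 6, 2096 → Jun 6, 2096: 31 days (May has 31).
Jun 6, 2096 → Jul 6, 2096: 30 days (June has 30).
Jul 6, 2096 → Aug 6, 2096: 31 days (July has 31).
Aug 6, 2096 → Sep 6, 2096: 31 days (August has 31).
Sep 6, 2096 → Oct 6, 2096: 30 days (September has 30).
Oct 6, 2096 → Nov 6, 2096: 31 days (October has 31).
Nov 6, 2096 → Nov 8, 2096: 2 days.
Total: 3198 days.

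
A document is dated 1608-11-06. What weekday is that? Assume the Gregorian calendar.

Thursday

Doomsday rule: the anchor day for the 1600s is Tuesday. For year 08: 8÷12 = 0 r 8, and 8÷4 = 2, so 0+8+2 = 10.
Tuesday + 10 ≡ Friday — that's 1608's doomsday.
In November the doomsday date is Nov 7.
Nov 6 is 1 day before Nov 7; 1 mod 7 = 1, so Friday − 1 = Thursday.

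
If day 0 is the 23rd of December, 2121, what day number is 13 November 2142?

7630

Dec 23, 2121 → Dec 23, 2122: 365 days.
Dec 23, 2122 → Dec 23, 2123: 365 days.
Dec 23, 2123 → Dec 23, 2124: 366 days (Feb 29, 2124 is in that span).
Dec 23, 2124 → Dec 23, 2125: 365 days.
Dec 23, 2125 → Dec 23, 2126: 365 days.
Dec 23, 2126 → Dec 23, 2127: 365 days.
Dec 23, 2127 → Dec 23, 2128: 366 days (Feb 29, 2128 is in that span).
Dec 23, 2128 → Dec 23, 2129: 365 days.
Dec 23, 2129 → Dec 23, 2130: 365 days.
Dec 23, 2130 → Dec 23, 2131: 365 days.
Dec 23, 2131 → Dec 23, 2132: 366 days (Feb 29, 2132 is in that span).
Dec 23, 2132 → Dec 23, 2133: 365 days.
Dec 23, 2133 → Dec 23, 2134: 365 days.
Dec 23, 2134 → Dec 23, 2135: 365 days.
Dec 23, 2135 → Dec 23, 2136: 366 days (Feb 29, 2136 is in that span).
Dec 23, 2136 → Dec 23, 2137: 365 days.
Dec 23, 2137 → Dec 23, 2138: 365 days.
Dec 23, 2138 → Dec 23, 2139: 365 days.
Dec 23, 2139 → Dec 23, 2140: 366 days (Feb 29, 2140 is in that span).
Dec 23, 2140 → Dec 23, 2141: 365 days.
Dec 23, 2141 → Jan 23, 2142: 31 days (December has 31).
Jan 23, 2142 → Feb 23, 2142: 31 days (January has 31).
Feb 23, 2142 → Mar 23, 2142: 28 days (February has 28).
Mar 23, 2142 → Apr 23, 2142: 31 days (March has 31).
Apr 23, 2142 → May 23, 2142: 30 days (April has 30).
May 23, 2142 → Jun 23, 2142: 31 days (May has 31).
Jun 23, 2142 → Jul 23, 2142: 30 days (June has 30).
Jul 23, 2142 → Aug 23, 2142: 31 days (July has 31).
Aug 23, 2142 → Sep 23, 2142: 31 days (August has 31).
Sep 23, 2142 → Oct 23, 2142: 30 days (September has 30).
Oct 23, 2142 → Nov 13, 2142: 21 days.
Total: 7630 days.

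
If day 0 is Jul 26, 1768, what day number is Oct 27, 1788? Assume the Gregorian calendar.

7398

Jul 26, 1768 → Jul 26, 1769: 365 days.
Jul 26, 1769 → Jul 26, 1770: 365 days.
Jul 26, 1770 → Jul 26, 1771: 365 days.
Jul 26, 1771 → Jul 26, 1772: 366 days (Feb 29, 1772 is in that span).
Jul 26, 1772 → Jul 26, 1773: 365 days.
Jul 26, 1773 → Jul 26, 1774: 365 days.
Jul 26, 1774 → Jul 26, 1775: 365 days.
Jul 26, 1775 → Jul 26, 1776: 366 days (Feb 29, 1776 is in that span).
Jul 26, 1776 → Jul 26, 1777: 365 days.
Jul 26, 1777 → Jul 26, 1778: 365 days.
Jul 26, 1778 → Jul 26, 1779: 365 days.
Jul 26, 1779 → Jul 26, 1780: 366 days (Feb 29, 1780 is in that span).
Jul 26, 1780 → Jul 26, 1781: 365 days.
Jul 26, 1781 → Jul 26, 1782: 365 days.
Jul 26, 1782 → Jul 26, 1783: 365 days.
Jul 26, 1783 → Jul 26, 1784: 366 days (Feb 29, 1784 is in that span).
Jul 26, 1784 → Jul 26, 1785: 365 days.
Jul 26, 1785 → Jul 26, 1786: 365 days.
Jul 26, 1786 → Jul 26, 1787: 365 days.
Jul 26, 1787 → Jul 26, 1788: 366 days (Feb 29, 1788 is in that span).
Jul 26, 1788 → Aug 26, 1788: 31 days (July has 31).
Aug 26, 1788 → Sep 26, 1788: 31 days (August has 31).
Sep 26, 1788 → Oct 26, 1788: 30 days (September has 30).
Oct 26, 1788 → Oct 27, 1788: 1 days.
Total: 7398 days.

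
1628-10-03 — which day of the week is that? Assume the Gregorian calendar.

Tuesday

Doomsday rule: the anchor day for the 1600s is Tuesday. For year 28: 28÷12 = 2 r 4, and 4÷4 = 1, so 2+4+1 = 7.
Tuesday + 7 ≡ Tuesday — that's 1628's doomsday.
In October the doomsday date is Oct 10.
Oct 3 is 7 days before Oct 10; 7 mod 7 = 0, so Tuesday − 0 = Tuesday.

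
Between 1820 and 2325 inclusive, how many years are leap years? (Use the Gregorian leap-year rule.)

Multiples of 4 in [1820,2325]: 127.
Of those, multiples of 100: 5 (not leap unless ÷400).
Multiples of 400: 1.
Leap years = 127 − 5 + 1 = 123.

123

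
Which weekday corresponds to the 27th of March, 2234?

January 1, 2234 is a Wednesday.
Jan 1, 2234 → Feb 1, 2234: 31 days (January has 31).
Feb 1, 2234 → Mar 1, 2234: 28 days (February has 28).
Mar 1, 2234 → Mar 27, 2234: 26 days.
Total: 85 days.
85 mod 7 = 1, so Wednesday + 1 = Thursday.

Thursday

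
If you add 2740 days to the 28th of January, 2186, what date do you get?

July 30, 2193

+365 (one year) → Jan 28, 2187 (2375 left).
+365 (one year) → Jan 28, 2188 (2010 left).
+366 (one year; includes Feb 29, 2188) → Jan 28, 2189 (1644 left).
+365 (one year) → Jan 28, 2190 (1279 left).
+365 (one year) → Jan 28, 2191 (914 left).
+365 (one year) → Jan 28, 2192 (549 left).
+366 (one year; includes Feb 29, 2192) → Jan 28, 2193 (183 left).
Jan has 31 days: +4 → Feb 1, 2193 (179 left).
Feb has 28 days: +28 → Mar 1, 2193 (151 left).
Mar has 31 days: +31 → Apr 1, 2193 (120 left).
Apr has 30 days: +30 → May 1, 2193 (90 left).
May has 31 days: +31 → Jun 1, 2193 (59 left).
Jun has 30 days: +30 → Jul 1, 2193 (29 left).
+29 → Jul 30, 2193.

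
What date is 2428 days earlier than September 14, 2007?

−365 (one year) → Sep 14, 2006 (2063 left).
−365 (one year) → Sep 14, 2005 (1698 left).
−365 (one year) → Sep 14, 2004 (1333 left).
−366 (one year; includes Feb 29, 2004) → Sep 14, 2003 (967 left).
−365 (one year) → Sep 14, 2002 (602 left).
−365 (one year) → Sep 14, 2001 (237 left).
−14 → Aug 31, 2001 (end of Aug, 31 days; 223 left).
−31 → Jul 31, 2001 (end of Jul, 31 days; 192 left).
−31 → Jun 30, 2001 (end of Jun, 30 days; 161 left).
−30 → May 31, 2001 (end of May, 31 days; 131 left).
−31 → Apr 30, 2001 (end of Apr, 30 days; 100 left).
−30 → Mar 31, 2001 (end of Mar, 31 days; 70 left).
−31 → Feb 28, 2001 (end of Feb, 28 days; 39 left).
−28 → Jan 31, 2001 (end of Jan, 31 days; 11 left).
−11 → Jan 20, 2001.

January 20, 2001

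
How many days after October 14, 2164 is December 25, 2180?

5916

Oct 14, 2164 → Oct 14, 2165: 365 days.
Oct 14, 2165 → Oct 14, 2166: 365 days.
Oct 14, 2166 → Oct 14, 2167: 365 days.
Oct 14, 2167 → Oct 14, 2168: 366 days (Feb 29, 2168 is in that span).
Oct 14, 2168 → Oct 14, 2169: 365 days.
Oct 14, 2169 → Oct 14, 2170: 365 days.
Oct 14, 2170 → Oct 14, 2171: 365 days.
Oct 14, 2171 → Oct 14, 2172: 366 days (Feb 29, 2172 is in that span).
Oct 14, 2172 → Oct 14, 2173: 365 days.
Oct 14, 2173 → Oct 14, 2174: 365 days.
Oct 14, 2174 → Oct 14, 2175: 365 days.
Oct 14, 2175 → Oct 14, 2176: 366 days (Feb 29, 2176 is in that span).
Oct 14, 2176 → Oct 14, 2177: 365 days.
Oct 14, 2177 → Oct 14, 2178: 365 days.
Oct 14, 2178 → Oct 14, 2179: 365 days.
Oct 14, 2179 → Oct 14, 2180: 366 days (Feb 29, 2180 is in that span).
Oct 14, 2180 → Nov 14, 2180: 31 days (October has 31).
Nov 14, 2180 → Dec 14, 2180: 30 days (November has 30).
Dec 14, 2180 → Dec 25, 2180: 11 days.
Total: 5916 days.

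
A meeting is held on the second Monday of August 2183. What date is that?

August 1, 2183 is a Friday.
The first Monday is therefore August 4 (3 days later).
The second Monday is 4 + 1×7 = August 11.

August 11, 2183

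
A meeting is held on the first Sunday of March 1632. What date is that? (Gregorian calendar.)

March 7, 1632

March 1, 1632 is a Monday.
The first Sunday is therefore March 7 (6 days later).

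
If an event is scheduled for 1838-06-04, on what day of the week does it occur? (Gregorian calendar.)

Monday

Doomsday rule: the anchor day for the 1800s is Friday. For year 38: 38÷12 = 3 r 2, and 2÷4 = 0, so 3+2+0 = 5.
Friday + 5 ≡ Wednesday — that's 1838's doomsday.
In June the doomsday date is Jun 6.
Jun 4 is 2 days before Jun 6; 2 mod 7 = 2, so Wednesday − 2 = Monday.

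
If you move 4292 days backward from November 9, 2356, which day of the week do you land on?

Thursday

First find the weekday of Nov 9, 2356. Doomsday rule: the anchor day for the 2300s is Wednesday. For year 56: 56÷12 = 4 r 8, and 8÷4 = 2, so 4+8+2 = 14.
Wednesday + 14 ≡ Wednesday — that's 2356's doomsday.
In November the doomsday date is Nov 7.
Nov 9 is 2 days after Nov 7; 2 mod 7 = 2, so Wednesday + 2 = Friday.
4292 mod 7 = 1, so 4292 days before a Friday is Friday − 1 = Thursday.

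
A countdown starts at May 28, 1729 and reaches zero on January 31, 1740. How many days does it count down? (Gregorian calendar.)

May 28, 1729 → May 28, 1730: 365 days.
May 28, 1730 → May 28, 1731: 365 days.
May 28, 1731 → May 28, 1732: 366 days (Feb 29, 1732 is in that span).
May 28, 1732 → May 28, 1733: 365 days.
May 28, 1733 → May 28, 1734: 365 days.
May 28, 1734 → May 28, 1735: 365 days.
May 28, 1735 → May 28, 1736: 366 days (Feb 29, 1736 is in that span).
May 28, 1736 → May 28, 1737: 365 days.
May 28, 1737 → May 28, 1738: 365 days.
May 28, 1738 → May 28, 1739: 365 days.
May 28, 1739 → Jun 28, 1739: 31 days (May has 31).
Jun 28, 1739 → Jul 28, 1739: 30 days (June has 30).
Jul 28, 1739 → Aug 28, 1739: 31 days (July has 31).
Aug 28, 1739 → Sep 28, 1739: 31 days (August has 31).
Sep 28, 1739 → Oct 28, 1739: 30 days (September has 30).
Oct 28, 1739 → Nov 28, 1739: 31 days (October has 31).
Nov 28, 1739 → Dec 28, 1739: 30 days (November has 30).
Dec 28, 1739 → Jan 28, 1740: 31 days (December has 31).
Jan 28, 1740 → Jan 31, 1740: 3 days.
Total: 3900 days.

3900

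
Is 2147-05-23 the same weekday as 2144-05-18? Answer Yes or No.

From May 18, 2144 to May 23, 2147 is 1100 days.
1100 mod 7 = 1, so they are different weekdays.
(May 18, 2144 is a Monday; May 23, 2147 is a Tuesday.)

No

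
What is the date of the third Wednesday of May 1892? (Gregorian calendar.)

May 18, 1892

May 1, 1892 is a Sunday.
The first Wednesday is therefore May 4 (3 days later).
The third Wednesday is 4 + 2×7 = May 18.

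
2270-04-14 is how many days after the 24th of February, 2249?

7719

Feb 24, 2249 → Feb 24, 2250: 365 days.
Feb 24, 2250 → Feb 24, 2251: 365 days.
Feb 24, 2251 → Feb 24, 2252: 365 days.
Feb 24, 2252 → Feb 24, 2253: 366 days (Feb 29, 2252 is in that span).
Feb 24, 2253 → Feb 24, 2254: 365 days.
Feb 24, 2254 → Feb 24, 2255: 365 days.
Feb 24, 2255 → Feb 24, 2256: 365 days.
Feb 24, 2256 → Feb 24, 2257: 366 days (Feb 29, 2256 is in that span).
Feb 24, 2257 → Feb 24, 2258: 365 days.
Feb 24, 2258 → Feb 24, 2259: 365 days.
Feb 24, 2259 → Feb 24, 2260: 365 days.
Feb 24, 2260 → Feb 24, 2261: 366 days (Feb 29, 2260 is in that span).
Feb 24, 2261 → Feb 24, 2262: 365 days.
Feb 24, 2262 → Feb 24, 2263: 365 days.
Feb 24, 2263 → Feb 24, 2264: 365 days.
Feb 24, 2264 → Feb 24, 2265: 366 days (Feb 29, 2264 is in that span).
Feb 24, 2265 → Feb 24, 2266: 365 days.
Feb 24, 2266 → Feb 24, 2267: 365 days.
Feb 24, 2267 → Feb 24, 2268: 365 days.
Feb 24, 2268 → Feb 24, 2269: 366 days (Feb 29, 2268 is in that span).
Feb 24, 2269 → Feb 24, 2270: 365 days.
Feb 24, 2270 → Mar 24, 2270: 28 days (February has 28).
Mar 24, 2270 → Apr 14, 2270: 21 days.
Total: 7719 days.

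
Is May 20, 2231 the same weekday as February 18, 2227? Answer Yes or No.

No

From Feb 18, 2227 to May 20, 2231 is 1552 days.
1552 mod 7 = 5, so they are different weekdays.
(Feb 18, 2227 is a Sunday; May 20, 2231 is a Friday.)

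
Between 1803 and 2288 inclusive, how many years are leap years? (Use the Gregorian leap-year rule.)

119

Multiples of 4 in [1803,2288]: 122.
Of those, multiples of 100: 4 (not leap unless ÷400).
Multiples of 400: 1.
Leap years = 122 − 4 + 1 = 119.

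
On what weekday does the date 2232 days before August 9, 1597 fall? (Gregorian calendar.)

Sunday

First find the weekday of Aug 9, 1597. Doomsday rule: the anchor day for the 1500s is Wednesday. For year 97: 97÷12 = 8 r 1, and 1÷4 = 0, so 8+1+0 = 9.
Wednesday + 9 ≡ Friday — that's 1597's doomsday.
In August the doomsday date is Aug 8.
Aug 9 is 1 day after Aug 8; 1 mod 7 = 1, so Friday + 1 = Saturday.
2232 mod 7 = 6, so 2232 days before a Saturday is Saturday − 6 = Sunday.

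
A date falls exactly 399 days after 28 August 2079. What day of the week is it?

Monday

First find the weekday of Aug 28, 2079. Doomsday rule: the anchor day for the 2000s is Tuesday. For year 79: 79÷12 = 6 r 7, and 7÷4 = 1, so 6+7+1 = 14.
Tuesday + 14 ≡ Tuesday — that's 2079's doomsday.
In August the doomsday date is Aug 8.
Aug 28 is 20 days after Aug 8; 20 mod 7 = 6, so Tuesday + 6 = Monday.
399 mod 7 = 0, so 399 days after a Monday is Monday + 0 = Monday.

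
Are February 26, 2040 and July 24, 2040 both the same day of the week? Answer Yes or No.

From Feb 26, 2040 to Jul 24, 2040 is 149 days.
149 mod 7 = 2, so they are different weekdays.
(Feb 26, 2040 is a Sunday; Jul 24, 2040 is a Tuesday.)

No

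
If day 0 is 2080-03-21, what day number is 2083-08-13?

1240

Mar 21, 2080 → Mar 21, 2081: 365 days.
Mar 21, 2081 → Mar 21, 2082: 365 days.
Mar 21, 2082 → Mar 21, 2083: 365 days.
Mar 21, 2083 → Apr 21, 2083: 31 days (March has 31).
Apr 21, 2083 → May 21, 2083: 30 days (April has 30).
May 21, 2083 → Jun 21, 2083: 31 days (May has 31).
Jun 21, 2083 → Jul 21, 2083: 30 days (June has 30).
Jul 21, 2083 → Aug 13, 2083: 23 days.
Total: 1240 days.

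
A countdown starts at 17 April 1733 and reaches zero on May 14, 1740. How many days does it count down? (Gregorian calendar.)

Apr 17, 1733 → Apr 17, 1734: 365 days.
Apr 17, 1734 → Apr 17, 1735: 365 days.
Apr 17, 1735 → Apr 17, 1736: 366 days (Feb 29, 1736 is in that span).
Apr 17, 1736 → Apr 17, 1737: 365 days.
Apr 17, 1737 → Apr 17, 1738: 365 days.
Apr 17, 1738 → Apr 17, 1739: 365 days.
Apr 17, 1739 → May 17, 1739: 30 days (April has 30).
May 17, 1739 → Jun 17, 1739: 31 days (May has 31).
Jun 17, 1739 → Jul 17, 1739: 30 days (June has 30).
Jul 17, 1739 → Aug 17, 1739: 31 days (July has 31).
Aug 17, 1739 → Sep 17, 1739: 31 days (August has 31).
Sep 17, 1739 → Oct 17, 1739: 30 days (September has 30).
Oct 17, 1739 → Nov 17, 1739: 31 days (October has 31).
Nov 17, 1739 → Dec 17, 1739: 30 days (November has 30).
Dec 17, 1739 → Jan 17, 1740: 31 days (December has 31).
Jan 17, 1740 → Feb 17, 1740: 31 days (January has 31).
Feb 17, 1740 → Mar 17, 1740: 29 days (February has 29).
Mar 17, 1740 → Apr 17, 1740: 31 days (March has 31).
Apr 17, 1740 → May 14, 1740: 27 days.
Total: 2584 days.

2584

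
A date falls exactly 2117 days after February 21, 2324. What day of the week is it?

Sunday

Feb 21, 2324 is a Thursday.
2117 mod 7 = 3, so 2117 days after a Thursday is Thursday + 3 = Sunday.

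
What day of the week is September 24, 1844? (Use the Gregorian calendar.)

Doomsday rule: the anchor day for the 1800s is Friday. For year 44: 44÷12 = 3 r 8, and 8÷4 = 2, so 3+8+2 = 13.
Friday + 13 ≡ Thursday — that's 1844's doomsday.
In September the doomsday date is Sep 5.
Sep 24 is 19 days after Sep 5; 19 mod 7 = 5, so Thursday + 5 = Tuesday.

Tuesday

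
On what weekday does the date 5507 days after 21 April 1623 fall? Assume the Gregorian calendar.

Wednesday

First find the weekday of Apr 21, 1623. Doomsday rule: the anchor day for the 1600s is Tuesday. For year 23: 23÷12 = 1 r 11, and 11÷4 = 2, so 1+11+2 = 14.
Tuesday + 14 ≡ Tuesday — that's 1623's doomsday.
In April the doomsday date is Apr 4.
Apr 21 is 17 days after Apr 4; 17 mod 7 = 3, so Tuesday + 3 = Friday.
5507 mod 7 = 5, so 5507 days after a Friday is Friday + 5 = Wednesday.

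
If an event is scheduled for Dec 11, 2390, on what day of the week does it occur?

Tuesday

Doomsday rule: the anchor day for the 2300s is Wednesday. For year 90: 90÷12 = 7 r 6, and 6÷4 = 1, so 7+6+1 = 14.
Wednesday + 14 ≡ Wednesday — that's 2390's doomsday.
In December the doomsday date is Dec 12.
Dec 11 is 1 day before Dec 12; 1 mod 7 = 1, so Wednesday − 1 = Tuesday.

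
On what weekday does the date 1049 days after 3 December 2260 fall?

Sunday

First find the weekday of Dec 3, 2260. Doomsday rule: the anchor day for the 2200s is Friday. For year 60: 60÷12 = 5 r 0, and 0÷4 = 0, so 5+0+0 = 5.
Friday + 5 ≡ Wednesday — that's 2260's doomsday.
In December the doomsday date is Dec 12.
Dec 3 is 9 days before Dec 12; 9 mod 7 = 2, so Wednesday − 2 = Monday.
1049 mod 7 = 6, so 1049 days after a Monday is Monday + 6 = Sunday.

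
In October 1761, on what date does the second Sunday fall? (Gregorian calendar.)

October 1, 1761 is a Thursday.
The first Sunday is therefore October 4 (3 days later).
The second Sunday is 4 + 1×7 = October 11.

October 11, 1761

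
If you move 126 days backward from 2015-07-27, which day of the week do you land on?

First find the weekday of Jul 27, 2015. Doomsday rule: the anchor day for the 2000s is Tuesday. For year 15: 15÷12 = 1 r 3, and 3÷4 = 0, so 1+3+0 = 4.
Tuesday + 4 ≡ Saturday — that's 2015's doomsday.
In July the doomsday date is Jul 11.
Jul 27 is 16 days after Jul 11; 16 mod 7 = 2, so Saturday + 2 = Monday.
126 mod 7 = 0, so 126 days before a Monday is Monday − 0 = Monday.

Monday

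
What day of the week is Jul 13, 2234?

Sunday

Doomsday rule: the anchor day for the 2200s is Friday. For year 34: 34÷12 = 2 r 10, and 10÷4 = 2, so 2+10+2 = 14.
Friday + 14 ≡ Friday — that's 2234's doomsday.
In July the doomsday date is Jul 11.
Jul 13 is 2 days after Jul 11; 2 mod 7 = 2, so Friday + 2 = Sunday.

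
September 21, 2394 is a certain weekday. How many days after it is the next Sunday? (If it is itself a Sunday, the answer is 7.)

4

Sep 21, 2394 is a Wednesday.
From Wednesday to the next Sunday is 4 days.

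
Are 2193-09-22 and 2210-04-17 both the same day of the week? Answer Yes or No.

No

From Sep 22, 2193 to Apr 17, 2210 is 6050 days.
6050 mod 7 = 2, so they are different weekdays.
(Sep 22, 2193 is a Sunday; Apr 17, 2210 is a Tuesday.)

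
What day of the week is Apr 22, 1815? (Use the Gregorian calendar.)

Saturday

Doomsday rule: the anchor day for the 1800s is Friday. For year 15: 15÷12 = 1 r 3, and 3÷4 = 0, so 1+3+0 = 4.
Friday + 4 ≡ Tuesday — that's 1815's doomsday.
In April the doomsday date is Apr 4.
Apr 22 is 18 days after Apr 4; 18 mod 7 = 4, so Tuesday + 4 = Saturday.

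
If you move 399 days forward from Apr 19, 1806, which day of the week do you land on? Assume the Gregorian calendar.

First find the weekday of Apr 19, 1806. Doomsday rule: the anchor day for the 1800s is Friday. For year 06: 6÷12 = 0 r 6, and 6÷4 = 1, so 0+6+1 = 7.
Friday + 7 ≡ Friday — that's 1806's doomsday.
In April the doomsday date is Apr 4.
Apr 19 is 15 days after Apr 4; 15 mod 7 = 1, so Friday + 1 = Saturday.
399 mod 7 = 0, so 399 days after a Saturday is Saturday + 0 = Saturday.

Saturday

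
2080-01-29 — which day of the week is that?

Monday

Doomsday rule: the anchor day for the 2000s is Tuesday. For year 80: 80÷12 = 6 r 8, and 8÷4 = 2, so 6+8+2 = 16.
Tuesday + 16 ≡ Thursday — that's 2080's doomsday.
In January the doomsday date is Jan 4 (2080 is a leap year (divisible by 4)).
Jan 29 is 25 days after Jan 4; 25 mod 7 = 4, so Thursday + 4 = Monday.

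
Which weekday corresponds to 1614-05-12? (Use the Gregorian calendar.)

Monday

Doomsday rule: the anchor day for the 1600s is Tuesday. For year 14: 14÷12 = 1 r 2, and 2÷4 = 0, so 1+2+0 = 3.
Tuesday + 3 ≡ Friday — that's 1614's doomsday.
In May the doomsday date is May 9.
May 12 is 3 days after May 9; 3 mod 7 = 3, so Friday + 3 = Monday.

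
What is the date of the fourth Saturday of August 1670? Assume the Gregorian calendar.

August 23, 1670

August 1, 1670 is a Friday.
The first Saturday is therefore August 2 (1 days later).
The fourth Saturday is 2 + 3×7 = August 23.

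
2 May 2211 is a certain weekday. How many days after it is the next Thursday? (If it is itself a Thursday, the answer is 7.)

7

May 2, 2211 is a Thursday.
From Thursday to the next Thursday is 7 days.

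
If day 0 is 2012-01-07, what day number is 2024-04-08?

4475

Jan 7, 2012 → Jan 7, 2013: 366 days (Feb 29, 2012 is in that span).
Jan 7, 2013 → Jan 7, 2014: 365 days.
Jan 7, 2014 → Jan 7, 2015: 365 days.
Jan 7, 2015 → Jan 7, 2016: 365 days.
Jan 7, 2016 → Jan 7, 2017: 366 days (Feb 29, 2016 is in that span).
Jan 7, 2017 → Jan 7, 2018: 365 days.
Jan 7, 2018 → Jan 7, 2019: 365 days.
Jan 7, 2019 → Jan 7, 2020: 365 days.
Jan 7, 2020 → Jan 7, 2021: 366 days (Feb 29, 2020 is in that span).
Jan 7, 2021 → Jan 7, 2022: 365 days.
Jan 7, 2022 → Jan 7, 2023: 365 days.
Jan 7, 2023 → Jan 7, 2024: 365 days.
Jan 7, 2024 → Feb 7, 2024: 31 days (January has 31).
Feb 7, 2024 → Mar 7, 2024: 29 days (February has 29).
Mar 7, 2024 → Apr 7, 2024: 31 days (March has 31).
Apr 7, 2024 → Apr 8, 2024: 1 days.
Total: 4475 days.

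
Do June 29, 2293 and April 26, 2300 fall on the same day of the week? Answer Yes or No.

Yes

From Jun 29, 2293 to Apr 26, 2300 is 2492 days.
2492 mod 7 = 0, so they are the same weekday.
(Jun 29, 2293 is a Thursday; Apr 26, 2300 is a Thursday.)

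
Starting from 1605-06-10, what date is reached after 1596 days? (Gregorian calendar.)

October 23, 1609

+365 (one year) → Jun 10, 1606 (1231 left).
+365 (one year) → Jun 10, 1607 (866 left).
+366 (one year; includes Feb 29, 1608) → Jun 10, 1608 (500 left).
+365 (one year) → Jun 10, 1609 (135 left).
Jun has 30 days: +21 → Jul 1, 1609 (114 left).
Jul has 31 days: +31 → Aug 1, 1609 (83 left).
Aug has 31 days: +31 → Sep 1, 1609 (52 left).
Sep has 30 days: +30 → Oct 1, 1609 (22 left).
+22 → Oct 23, 1609.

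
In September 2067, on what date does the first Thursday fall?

September 1, 2067

September 1, 2067 is a Thursday.
The first Thursday is therefore September 1 (same day).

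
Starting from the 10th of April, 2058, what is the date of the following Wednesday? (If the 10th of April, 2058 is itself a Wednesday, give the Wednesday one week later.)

Apr 10, 2058 is a Wednesday.
From Wednesday to the next Wednesday is 7 days.
Apr 10, 2058 + 7 = Apr 17, 2058.

April 17, 2058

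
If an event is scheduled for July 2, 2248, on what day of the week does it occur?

Doomsday rule: the anchor day for the 2200s is Friday. For year 48: 48÷12 = 4 r 0, and 0÷4 = 0, so 4+0+0 = 4.
Friday + 4 ≡ Tuesday — that's 2248's doomsday.
In July the doomsday date is Jul 11.
Jul 2 is 9 days before Jul 11; 9 mod 7 = 2, so Tuesday − 2 = Sunday.

Sunday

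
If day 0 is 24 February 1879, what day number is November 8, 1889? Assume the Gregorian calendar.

3910

Feb 24, 1879 → Feb 24, 1880: 365 days.
Feb 24, 1880 → Feb 24, 1881: 366 days (Feb 29, 1880 is in that span).
Feb 24, 1881 → Feb 24, 1882: 365 days.
Feb 24, 1882 → Feb 24, 1883: 365 days.
Feb 24, 1883 → Feb 24, 1884: 365 days.
Feb 24, 1884 → Feb 24, 1885: 366 days (Feb 29, 1884 is in that span).
Feb 24, 1885 → Feb 24, 1886: 365 days.
Feb 24, 1886 → Feb 24, 1887: 365 days.
Feb 24, 1887 → Feb 24, 1888: 365 days.
Feb 24, 1888 → Feb 24, 1889: 366 days (Feb 29, 1888 is in that span).
Feb 24, 1889 → Mar 24, 1889: 28 days (February has 28).
Mar 24, 1889 → Apr 24, 1889: 31 days (March has 31).
Apr 24, 1889 → May 24, 1889: 30 days (April has 30).
May 24, 1889 → Jun 24, 1889: 31 days (May has 31).
Jun 24, 1889 → Jul 24, 1889: 30 days (June has 30).
Jul 24, 1889 → Aug 24, 1889: 31 days (July has 31).
Aug 24, 1889 → Sep 24, 1889: 31 days (August has 31).
Sep 24, 1889 → Oct 24, 1889: 30 days (September has 30).
Oct 24, 1889 → Nov 8, 1889: 15 days.
Total: 3910 days.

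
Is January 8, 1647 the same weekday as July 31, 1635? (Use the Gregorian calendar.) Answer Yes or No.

From Jul 31, 1635 to Jan 8, 1647 is 4179 days.
4179 mod 7 = 0, so they are the same weekday.
(Jul 31, 1635 is a Tuesday; Jan 8, 1647 is a Tuesday.)

Yes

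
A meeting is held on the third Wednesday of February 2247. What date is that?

February 1, 2247 is a Monday.
The first Wednesday is therefore February 3 (2 days later).
The third Wednesday is 3 + 2×7 = February 17.

February 17, 2247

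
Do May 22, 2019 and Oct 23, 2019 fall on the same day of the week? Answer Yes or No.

From May 22, 2019 to Oct 23, 2019 is 154 days.
154 mod 7 = 0, so they are the same weekday.
(May 22, 2019 is a Wednesday; Oct 23, 2019 is a Wednesday.)

Yes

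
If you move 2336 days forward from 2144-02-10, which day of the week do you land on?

Feb 10, 2144 is a Monday.
2336 mod 7 = 5, so 2336 days after a Monday is Monday + 5 = Saturday.

Saturday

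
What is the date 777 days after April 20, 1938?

June 5, 1940

+365 (one year) → Apr 20, 1939 (412 left).
+366 (one year; includes Feb 29, 1940) → Apr 20, 1940 (46 left).
Apr has 30 days: +11 → May 1, 1940 (35 left).
May has 31 days: +31 → Jun 1, 1940 (4 left).
+4 → Jun 5, 1940.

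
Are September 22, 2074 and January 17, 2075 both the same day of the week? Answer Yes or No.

No

From Sep 22, 2074 to Jan 17, 2075 is 117 days.
117 mod 7 = 5, so they are different weekdays.
(Sep 22, 2074 is a Saturday; Jan 17, 2075 is a Thursday.)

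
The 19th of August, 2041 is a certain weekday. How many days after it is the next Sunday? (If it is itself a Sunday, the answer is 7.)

Aug 19, 2041 is a Monday.
From Monday to the next Sunday is 6 days.

6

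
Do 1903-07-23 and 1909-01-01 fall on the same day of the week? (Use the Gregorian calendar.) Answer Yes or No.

No

From Jul 23, 1903 to Jan 1, 1909 is 1989 days.
1989 mod 7 = 1, so they are different weekdays.
(Jul 23, 1903 is a Thursday; Jan 1, 1909 is a Friday.)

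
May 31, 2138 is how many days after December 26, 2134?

Dec 26, 2134 → Dec 26, 2135: 365 days.
Dec 26, 2135 → Dec 26, 2136: 366 days (Feb 29, 2136 is in that span).
Dec 26, 2136 → Dec 26, 2137: 365 days.
Dec 26, 2137 → Jan 26, 2138: 31 days (December has 31).
Jan 26, 2138 → Feb 26, 2138: 31 days (January has 31).
Feb 26, 2138 → Mar 26, 2138: 28 days (February has 28).
Mar 26, 2138 → Apr 26, 2138: 31 days (March has 31).
Apr 26, 2138 → May 26, 2138: 30 days (April has 30).
May 26, 2138 → May 31, 2138: 5 days.
Total: 1252 days.

1252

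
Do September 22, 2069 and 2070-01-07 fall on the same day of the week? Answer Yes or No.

No

From Sep 22, 2069 to Jan 7, 2070 is 107 days.
107 mod 7 = 2, so they are different weekdays.
(Sep 22, 2069 is a Sunday; Jan 7, 2070 is a Tuesday.)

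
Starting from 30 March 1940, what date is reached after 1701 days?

+365 (one year) → Mar 30, 1941 (1336 left).
+365 (one year) → Mar 30, 1942 (971 left).
+365 (one year) → Mar 30, 1943 (606 left).
+366 (one year; includes Feb 29, 1944) → Mar 30, 1944 (240 left).
Mar has 31 days: +2 → Apr 1, 1944 (238 left).
Apr has 30 days: +30 → May 1, 1944 (208 left).
May has 31 days: +31 → Jun 1, 1944 (177 left).
Jun has 30 days: +30 → Jul 1, 1944 (147 left).
Jul has 31 days: +31 → Aug 1, 1944 (116 left).
Aug has 31 days: +31 → Sep 1, 1944 (85 left).
Sep has 30 days: +30 → Oct 1, 1944 (55 left).
Oct has 31 days: +31 → Nov 1, 1944 (24 left).
+24 → Nov 25, 1944.

November 25, 1944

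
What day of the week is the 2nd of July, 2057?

Doomsday rule: the anchor day for the 2000s is Tuesday. For year 57: 57÷12 = 4 r 9, and 9÷4 = 2, so 4+9+2 = 15.
Tuesday + 15 ≡ Wednesday — that's 2057's doomsday.
In July the doomsday date is Jul 11.
Jul 2 is 9 days before Jul 11; 9 mod 7 = 2, so Wednesday − 2 = Monday.

Monday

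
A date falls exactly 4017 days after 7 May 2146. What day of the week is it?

Friday

First find the weekday of May 7, 2146. Doomsday rule: the anchor day for the 2100s is Sunday. For year 46: 46÷12 = 3 r 10, and 10÷4 = 2, so 3+10+2 = 15.
Sunday + 15 ≡ Monday — that's 2146's doomsday.
In May the doomsday date is May 9.
May 7 is 2 days before May 9; 2 mod 7 = 2, so Monday − 2 = Saturday.
4017 mod 7 = 6, so 4017 days after a Saturday is Saturday + 6 = Friday.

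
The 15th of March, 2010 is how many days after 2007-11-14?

852

Nov 14, 2007 → Nov 14, 2008: 366 days (Feb 29, 2008 is in that span).
Nov 14, 2008 → Nov 14, 2009: 365 days.
Nov 14, 2009 → Dec 14, 2009: 30 days (November has 30).
Dec 14, 2009 → Jan 14, 2010: 31 days (December has 31).
Jan 14, 2010 → Feb 14, 2010: 31 days (January has 31).
Feb 14, 2010 → Mar 14, 2010: 28 days (February has 28).
Mar 14, 2010 → Mar 15, 2010: 1 days.
Total: 852 days.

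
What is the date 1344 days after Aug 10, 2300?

+365 (one year) → Aug 10, 2301 (979 left).
+365 (one year) → Aug 10, 2302 (614 left).
+365 (one year) → Aug 10, 2303 (249 left).
Aug has 31 days: +22 → Sep 1, 2303 (227 left).
Sep has 30 days: +30 → Oct 1, 2303 (197 left).
Oct has 31 days: +31 → Nov 1, 2303 (166 left).
Nov has 30 days: +30 → Dec 1, 2303 (136 left).
Dec has 31 days: +31 → Jan 1, 2304 (105 left).
Jan has 31 days: +31 → Feb 1, 2304 (74 left).
Feb has 29 days: +29 → Mar 1, 2304 (45 left).
Mar has 31 days: +31 → Apr 1, 2304 (14 left).
+14 → Apr 15, 2304.

April 15, 2304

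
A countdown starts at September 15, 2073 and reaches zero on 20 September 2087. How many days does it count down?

Sep 15, 2073 → Sep 15, 2074: 365 days.
Sep 15, 2074 → Sep 15, 2075: 365 days.
Sep 15, 2075 → Sep 15, 2076: 366 days (Feb 29, 2076 is in that span).
Sep 15, 2076 → Sep 15, 2077: 365 days.
Sep 15, 2077 → Sep 15, 2078: 365 days.
Sep 15, 2078 → Sep 15, 2079: 365 days.
Sep 15, 2079 → Sep 15, 2080: 366 days (Feb 29, 2080 is in that span).
Sep 15, 2080 → Sep 15, 2081: 365 days.
Sep 15, 2081 → Sep 15, 2082: 365 days.
Sep 15, 2082 → Sep 15, 2083: 365 days.
Sep 15, 2083 → Sep 15, 2084: 366 days (Feb 29, 2084 is in that span).
Sep 15, 2084 → Sep 15, 2085: 365 days.
Sep 15, 2085 → Sep 15, 2086: 365 days.
Sep 15, 2086 → Oct 15, 2086: 30 days (September has 30).
Oct 15, 2086 → Nov 15, 2086: 31 days (October has 31).
Nov 15, 2086 → Dec 15, 2086: 30 days (November has 30).
Dec 15, 2086 → Jan 15, 2087: 31 days (December has 31).
Jan 15, 2087 → Feb 15, 2087: 31 days (January has 31).
Feb 15, 2087 → Mar 15, 2087: 28 days (February has 28).
Mar 15, 2087 → Apr 15, 2087: 31 days (March has 31).
Apr 15, 2087 → May 15, 2087: 30 days (April has 30).
May 15, 2087 → Jun 15, 2087: 31 days (May has 31).
Jun 15, 2087 → Jul 15, 2087: 30 days (June has 30).
Jul 15, 2087 → Aug 15, 2087: 31 days (July has 31).
Aug 15, 2087 → Sep 15, 2087: 31 days (August has 31).
Sep 15, 2087 → Sep 20, 2087: 5 days.
Total: 5118 days.

5118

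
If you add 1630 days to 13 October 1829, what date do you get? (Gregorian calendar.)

+365 (one year) → Oct 13, 1830 (1265 left).
+365 (one year) → Oct 13, 1831 (900 left).
+366 (one year; includes Feb 29, 1832) → Oct 13, 1832 (534 left).
+365 (one year) → Oct 13, 1833 (169 left).
Oct has 31 days: +19 → Nov 1, 1833 (150 left).
Nov has 30 days: +30 → Dec 1, 1833 (120 left).
Dec has 31 days: +31 → Jan 1, 1834 (89 left).
Jan has 31 days: +31 → Feb 1, 1834 (58 left).
Feb has 28 days: +28 → Mar 1, 1834 (30 left).
+30 → Mar 31, 1834.

March 31, 1834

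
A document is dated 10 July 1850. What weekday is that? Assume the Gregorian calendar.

Doomsday rule: the anchor day for the 1800s is Friday. For year 50: 50÷12 = 4 r 2, and 2÷4 = 0, so 4+2+0 = 6.
Friday + 6 ≡ Thursday — that's 1850's doomsday.
In July the doomsday date is Jul 11.
Jul 10 is 1 day before Jul 11; 1 mod 7 = 1, so Thursday − 1 = Wednesday.

Wednesday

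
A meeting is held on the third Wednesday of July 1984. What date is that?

July 18, 1984

July 1, 1984 is a Sunday.
The first Wednesday is therefore July 4 (3 days later).
The third Wednesday is 4 + 2×7 = July 18.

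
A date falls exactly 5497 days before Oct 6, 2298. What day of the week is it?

Oct 6, 2298 is a Thursday.
5497 mod 7 = 2, so 5497 days before a Thursday is Thursday − 2 = Tuesday.

Tuesday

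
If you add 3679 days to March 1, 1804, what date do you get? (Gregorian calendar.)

March 28, 1814

+365 (one year) → Mar 1, 1805 (3314 left).
+365 (one year) → Mar 1, 1806 (2949 left).
+365 (one year) → Mar 1, 1807 (2584 left).
+366 (one year; includes Feb 29, 1808) → Mar 1, 1808 (2218 left).
+365 (one year) → Mar 1, 1809 (1853 left).
+365 (one year) → Mar 1, 1810 (1488 left).
+365 (one year) → Mar 1, 1811 (1123 left).
+366 (one year; includes Feb 29, 1812) → Mar 1, 1812 (757 left).
+365 (one year) → Mar 1, 1813 (392 left).
Mar has 31 days: +31 → Apr 1, 1813 (361 left).
Apr has 30 days: +30 → May 1, 1813 (331 left).
May has 31 days: +31 → Jun 1, 1813 (300 left).
Jun has 30 days: +30 → Jul 1, 1813 (270 left).
Jul has 31 days: +31 → Aug 1, 1813 (239 left).
Aug has 31 days: +31 → Sep 1, 1813 (208 left).
Sep has 30 days: +30 → Oct 1, 1813 (178 left).
Oct has 31 days: +31 → Nov 1, 1813 (147 left).
Nov has 30 days: +30 → Dec 1, 1813 (117 left).
Dec has 31 days: +31 → Jan 1, 1814 (86 left).
Jan has 31 days: +31 → Feb 1, 1814 (55 left).
Feb has 28 days: +28 → Mar 1, 1814 (27 left).
+27 → Mar 28, 1814.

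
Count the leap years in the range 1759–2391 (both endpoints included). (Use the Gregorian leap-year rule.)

Multiples of 4 in [1759,2391]: 158.
Of those, multiples of 100: 6 (not leap unless ÷400).
Multiples of 400: 1.
Leap years = 158 − 6 + 1 = 153.

153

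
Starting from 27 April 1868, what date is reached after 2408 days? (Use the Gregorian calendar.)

+365 (one year) → Apr 27, 1869 (2043 left).
+365 (one year) → Apr 27, 1870 (1678 left).
+365 (one year) → Apr 27, 1871 (1313 left).
+366 (one year; includes Feb 29, 1872) → Apr 27, 1872 (947 left).
+365 (one year) → Apr 27, 1873 (582 left).
+365 (one year) → Apr 27, 1874 (217 left).
Apr has 30 days: +4 → May 1, 1874 (213 left).
May has 31 days: +31 → Jun 1, 1874 (182 left).
Jun has 30 days: +30 → Jul 1, 1874 (152 left).
Jul has 31 days: +31 → Aug 1, 1874 (121 left).
Aug has 31 days: +31 → Sep 1, 1874 (90 left).
Sep has 30 days: +30 → Oct 1, 1874 (60 left).
Oct has 31 days: +31 → Nov 1, 1874 (29 left).
+29 → Nov 30, 1874.

November 30, 1874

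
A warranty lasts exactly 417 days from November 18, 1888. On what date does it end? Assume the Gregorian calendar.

January 9, 1890

+365 (one year) → Nov 18, 1889 (52 left).
Nov has 30 days: +13 → Dec 1, 1889 (39 left).
Dec has 31 days: +31 → Jan 1, 1890 (8 left).
+8 → Jan 9, 1890.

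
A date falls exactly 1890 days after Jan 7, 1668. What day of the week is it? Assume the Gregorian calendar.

Jan 7, 1668 is a Saturday.
1890 mod 7 = 0, so 1890 days after a Saturday is Saturday + 0 = Saturday.

Saturday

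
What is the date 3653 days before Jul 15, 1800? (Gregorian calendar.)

−365 (one year) → Jul 15, 1799 (3288 left).
−365 (one year) → Jul 15, 1798 (2923 left).
−365 (one year) → Jul 15, 1797 (2558 left).
−365 (one year) → Jul 15, 1796 (2193 left).
−366 (one year; includes Feb 29, 1796) → Jul 15, 1795 (1827 left).
−365 (one year) → Jul 15, 1794 (1462 left).
−365 (one year) → Jul 15, 1793 (1097 left).
−365 (one year) → Jul 15, 1792 (732 left).
−366 (one year; includes Feb 29, 1792) → Jul 15, 1791 (366 left).
−15 → Jun 30, 1791 (end of Jun, 30 days; 351 left).
−30 → May 31, 1791 (end of May, 31 days; 321 left).
−31 → Apr 30, 1791 (end of Apr, 30 days; 290 left).
−30 → Mar 31, 1791 (end of Mar, 31 days; 260 left).
−31 → Feb 28, 1791 (end of Feb, 28 days; 229 left).
−28 → Jan 31, 1791 (end of Jan, 31 days; 201 left).
−31 → Dec 31, 1790 (end of Dec, 31 days; 170 left).
−31 → Nov 30, 1790 (end of Nov, 30 days; 139 left).
−30 → Oct 31, 1790 (end of Oct, 31 days; 109 left).
−31 → Sep 30, 1790 (end of Sep, 30 days; 78 left).
−30 → Aug 31, 1790 (end of Aug, 31 days; 48 left).
−31 → Jul 31, 1790 (end of Jul, 31 days; 17 left).
−17 → Jul 14, 1790.

July 14, 1790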